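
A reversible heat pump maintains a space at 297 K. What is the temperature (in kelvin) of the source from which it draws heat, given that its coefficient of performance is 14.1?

COP_HP = T_H/(T_H − T_C) ⇒ T_C = T_H·(COP_HP − 1)/COP_HP = 297.00 × (14.1 − 1)/14.1 = 276 K.

T_C ≈ 276 K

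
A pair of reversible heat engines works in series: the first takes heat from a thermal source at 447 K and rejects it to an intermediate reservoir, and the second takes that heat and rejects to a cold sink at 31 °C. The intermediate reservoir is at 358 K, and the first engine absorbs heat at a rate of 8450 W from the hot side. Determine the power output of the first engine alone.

Ẇ₁ ≈ 1680 W

T_C = 31 °C → 31 + 273.15 = 304.15 K.
First-stage efficiency η₁ = 1 − T_m/T_H = 1 − 358.00/447.00 = 0.1991.
W₁ = η₁·Q_H = 0.1991 × 8450 = 1680 W.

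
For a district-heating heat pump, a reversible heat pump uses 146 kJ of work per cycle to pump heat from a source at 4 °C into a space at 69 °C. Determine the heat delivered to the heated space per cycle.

Q_H ≈ 769 kJ

T_H = 69 °C → 69 + 273.15 = 342.15 K.
T_C = 4 °C → 4 + 273.15 = 277.15 K.
Reversible heating COP: COP_HP = T_H/(T_H − T_C) = 342.15/65.00 = 5.2638.
Q_H = COP_HP · W = 5.2638 × 146 = 769 kJ.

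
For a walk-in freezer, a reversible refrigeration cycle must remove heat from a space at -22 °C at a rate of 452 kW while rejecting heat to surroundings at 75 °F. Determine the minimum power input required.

Ẇ_in ≈ 82.6 kW

T_H = 75 °F → (75 − 32) × 5/9 = 23.89 °C = 297.04 K.
T_C = -22 °C → -22 + 273.15 = 251.15 K.
Carnot COP: COP_R = T_C/(T_H − T_C) = 251.15/45.89 = 5.4730.
W = Q_C/COP_R = 452/5.4730 = 82.6 kW.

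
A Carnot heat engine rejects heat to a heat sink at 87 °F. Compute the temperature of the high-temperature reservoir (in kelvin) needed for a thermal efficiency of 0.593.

T_C = 87 °F → (87 − 32) × 5/9 = 30.56 °C = 303.71 K.
From η = 1 − T_C/T_H, solving for T_H gives T_H = T_C/(1 − η) = 303.71/(1 − 0.593) = 746 K.

T_H ≈ 746 K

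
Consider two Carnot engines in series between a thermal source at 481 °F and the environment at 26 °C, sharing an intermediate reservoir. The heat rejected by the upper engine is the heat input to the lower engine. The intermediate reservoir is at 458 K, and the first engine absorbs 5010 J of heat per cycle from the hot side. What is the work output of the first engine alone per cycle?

T_H = 481 °F → (481 − 32) × 5/9 = 249.44 °C = 522.59 K.
T_C = 26 °C → 26 + 273.15 = 299.15 K.
First-stage efficiency η₁ = 1 − T_m/T_H = 1 − 458.00/522.59 = 0.1236.
W₁ = η₁·Q_H = 0.1236 × 5010 = 619 J.

W₁ ≈ 619 J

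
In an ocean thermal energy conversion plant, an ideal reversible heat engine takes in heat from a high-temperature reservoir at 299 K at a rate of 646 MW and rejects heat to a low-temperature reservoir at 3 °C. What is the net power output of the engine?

Ẇ ≈ 49.4 MW

T_C = 3 °C → 3 + 273.15 = 276.15 K.
The Carnot efficiency is η = 1 − T_C/T_H = 1 − 276.15/299.00 = 0.0764.
W = η·Q_H = 0.0764 × 646 = 49.4 MW.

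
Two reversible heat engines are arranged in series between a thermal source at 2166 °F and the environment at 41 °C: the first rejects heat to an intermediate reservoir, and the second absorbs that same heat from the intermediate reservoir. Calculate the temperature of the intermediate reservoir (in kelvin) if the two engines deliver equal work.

T_m ≈ 886 K

T_H = 2166 °F → (2166 − 32) × 5/9 = 1185.56 °C = 1458.71 K.
T_C = 41 °C → 41 + 273.15 = 314.15 K.
For reversible stages Q_m = Q_H·(T_m/T_H). Setting W₁ = Q_H(1 − T_m/T_H) equal to W₂ = Q_m(1 − T_C/T_m) = Q_H·(T_m − T_C)/T_H gives T_H − T_m = T_m − T_C, so T_m = (T_H + T_C)/2 = (1458.71 + 314.15)/2 = 886 K.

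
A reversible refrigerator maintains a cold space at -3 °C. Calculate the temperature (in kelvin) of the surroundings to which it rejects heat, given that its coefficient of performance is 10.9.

T_C = -3 °C → -3 + 273.15 = 270.15 K.
COP_R = T_C/(T_H − T_C) ⇒ T_H = T_C·(1 + 1/COP_R) = 270.15 × (1 + 1/10.9) = 295 K.

T_H ≈ 295 K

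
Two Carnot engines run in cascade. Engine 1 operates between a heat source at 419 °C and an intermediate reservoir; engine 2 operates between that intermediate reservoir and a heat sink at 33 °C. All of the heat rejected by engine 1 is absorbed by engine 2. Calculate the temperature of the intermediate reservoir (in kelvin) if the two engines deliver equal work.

T_H = 419 °C → 419 + 273.15 = 692.15 K.
T_C = 33 °C → 33 + 273.15 = 306.15 K.
For reversible stages Q_m = Q_H·(T_m/T_H). Setting W₁ = Q_H(1 − T_m/T_H) equal to W₂ = Q_m(1 − T_C/T_m) = Q_H·(T_m − T_C)/T_H gives T_H − T_m = T_m − T_C, so T_m = (T_H + T_C)/2 = (692.15 + 306.15)/2 = 499.1 K.

T_m ≈ 499.1 K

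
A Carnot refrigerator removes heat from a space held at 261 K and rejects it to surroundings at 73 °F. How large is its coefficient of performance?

COP_R ≈ 7.47

T_H = 73 °F → (73 − 32) × 5/9 = 22.78 °C = 295.93 K.
For a reversible refrigerator, COP_R = T_C/(T_H − T_C) = 261.00/(295.93 − 261.00) = 7.47.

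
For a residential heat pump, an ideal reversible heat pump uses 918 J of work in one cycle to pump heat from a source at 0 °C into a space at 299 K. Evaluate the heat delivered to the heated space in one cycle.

T_C = 0 °C → 0 + 273.15 = 273.15 K.
Reversible heating COP: COP_HP = T_H/(T_H − T_C) = 299.00/25.85 = 11.5667.
Q_H = COP_HP · W = 11.5667 × 918 = 10620 J.

Q_H ≈ 10620 J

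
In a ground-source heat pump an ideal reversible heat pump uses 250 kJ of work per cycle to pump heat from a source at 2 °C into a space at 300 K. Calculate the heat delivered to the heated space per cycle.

Q_H ≈ 3018 kJ

T_C = 2 °C → 2 + 273.15 = 275.15 K.
Reversible heating COP: COP_HP = T_H/(T_H − T_C) = 300.00/24.85 = 12.0724.
Q_H = COP_HP · W = 12.0724 × 250 = 3018 kJ.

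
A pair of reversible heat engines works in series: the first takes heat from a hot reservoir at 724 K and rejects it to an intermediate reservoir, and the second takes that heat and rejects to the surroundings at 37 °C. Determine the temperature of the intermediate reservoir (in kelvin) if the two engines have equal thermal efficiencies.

T_C = 37 °C → 37 + 273.15 = 310.15 K.
Equal efficiencies require 1 − T_m/T_H = 1 − T_C/T_m, i.e. T_m/T_H = T_C/T_m, so T_m = √(T_H·T_C) = √(724.00 × 310.15) = 473.9 K.

T_m ≈ 473.9 K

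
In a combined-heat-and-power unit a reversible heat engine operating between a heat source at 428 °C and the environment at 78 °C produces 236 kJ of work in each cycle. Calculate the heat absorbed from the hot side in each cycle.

T_H = 428 °C → 428 + 273.15 = 701.15 K.
T_C = 78 °C → 78 + 273.15 = 351.15 K.
Since the cycle is reversible, η = 1 − T_C/T_H = 1 − 351.15/701.15 = 0.4992.
Q_H = W/η = 236/0.4992 = 473 kJ.

Q_H ≈ 473 kJ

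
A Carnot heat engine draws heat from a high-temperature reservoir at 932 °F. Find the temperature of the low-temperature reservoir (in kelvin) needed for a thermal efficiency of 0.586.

T_H = 932 °F → (932 − 32) × 5/9 = 500.00 °C = 773.15 K.
From η = 1 − T_C/T_H, T_C = T_H·(1 − η) = 773.15 × (1 − 0.586) = 320.1 K.

T_C ≈ 320.1 K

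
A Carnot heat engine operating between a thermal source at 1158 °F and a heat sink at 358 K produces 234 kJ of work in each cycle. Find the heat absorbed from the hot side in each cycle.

T_H = 1158 °F → (1158 − 32) × 5/9 = 625.56 °C = 898.71 K.
For a reversible engine, η = 1 − T_C/T_H = 1 − 358.00/898.71 = 0.6016.
Q_H = W/η = 234/0.6016 = 389 kJ.

Q_H ≈ 389 kJ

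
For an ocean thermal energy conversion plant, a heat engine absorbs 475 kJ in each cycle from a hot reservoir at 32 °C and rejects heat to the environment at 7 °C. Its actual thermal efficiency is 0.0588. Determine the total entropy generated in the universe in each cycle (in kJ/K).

ΔS_univ ≈ 0.03921 kJ/K

T_H = 32 °C → 32 + 273.15 = 305.15 K.
T_C = 7 °C → 7 + 273.15 = 280.15 K.
W = η·Q_H = 0.0588 × 475 = 27.93 kJ, so Q_C = Q_H − W = 447.1 kJ.
Reservoir entropy changes: ΔS_H = −Q_H/T_H = −475/305.15 = -1.557 kJ/K and ΔS_C = +Q_C/T_C = 447.1/280.15 = 1.596 kJ/K.
ΔS_univ = −Q_H/T_H + Q_C/T_C = 0.03921 kJ/K (> 0, since η = 0.0588 < η_Carnot = 0.082).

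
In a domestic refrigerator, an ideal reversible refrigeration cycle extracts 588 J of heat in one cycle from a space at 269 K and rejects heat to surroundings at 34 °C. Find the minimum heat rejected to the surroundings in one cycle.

Q_H ≈ 671 J

T_H = 34 °C → 34 + 273.15 = 307.15 K.
For a reversible cycle Q_H/Q_C = T_H/T_C, so Q_H = Q_C·T_H/T_C = 588 × 307.15/269.00 = 671 J.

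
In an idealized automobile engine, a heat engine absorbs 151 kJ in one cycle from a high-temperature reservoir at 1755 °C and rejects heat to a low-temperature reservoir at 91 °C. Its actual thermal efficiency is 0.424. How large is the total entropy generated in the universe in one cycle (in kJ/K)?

T_H = 1755 °C → 1755 + 273.15 = 2028.15 K.
T_C = 91 °C → 91 + 273.15 = 364.15 K.
W = η·Q_H = 0.424 × 151 = 64.02 kJ, so Q_C = Q_H − W = 86.98 kJ.
The hot reservoir loses entropy Q_H/T_H = 151/2028.15 = 0.07445 kJ/K; the cold reservoir gains Q_C/T_C = 86.98/364.15 = 0.2388 kJ/K.
ΔS_univ = −Q_H/T_H + Q_C/T_C = 0.1644 kJ/K (> 0, since η = 0.424 < η_Carnot = 0.820).

ΔS_univ ≈ 0.1644 kJ/K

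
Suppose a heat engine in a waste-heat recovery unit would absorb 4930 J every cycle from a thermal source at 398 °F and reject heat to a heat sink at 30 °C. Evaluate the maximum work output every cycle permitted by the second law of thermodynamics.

T_H = 398 °F → (398 − 32) × 5/9 = 203.33 °C = 476.48 K.
T_C = 30 °C → 30 + 273.15 = 303.15 K.
The upper bound on efficiency is η_max = 1 − T_C/T_H = 1 − 303.15/476.48 = 0.3638.
W_max = η_max · Q_H = 0.3638 × 4930 = 1793 J.

W_max ≈ 1793 J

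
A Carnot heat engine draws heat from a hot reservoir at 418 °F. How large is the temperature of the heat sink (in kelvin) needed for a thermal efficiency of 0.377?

T_H = 418 °F → (418 − 32) × 5/9 = 214.44 °C = 487.59 K.
From η = 1 − T_C/T_H, T_C = T_H·(1 − η) = 487.59 × (1 − 0.377) = 304 K.

T_C ≈ 304 K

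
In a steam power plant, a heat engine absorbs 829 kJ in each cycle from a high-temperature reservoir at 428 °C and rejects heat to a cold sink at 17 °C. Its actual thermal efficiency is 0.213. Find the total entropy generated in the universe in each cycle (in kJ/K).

ΔS_univ ≈ 1.066 kJ/K

T_H = 428 °C → 428 + 273.15 = 701.15 K.
T_C = 17 °C → 17 + 273.15 = 290.15 K.
W = η·Q_H = 0.213 × 829 = 176.6 kJ, so Q_C = Q_H − W = 652.4 kJ.
Reservoir entropy changes: ΔS_H = −Q_H/T_H = −829/701.15 = -1.182 kJ/K and ΔS_C = +Q_C/T_C = 652.4/290.15 = 2.249 kJ/K.
ΔS_univ = −Q_H/T_H + Q_C/T_C = 1.066 kJ/K (> 0, since η = 0.213 < η_Carnot = 0.586).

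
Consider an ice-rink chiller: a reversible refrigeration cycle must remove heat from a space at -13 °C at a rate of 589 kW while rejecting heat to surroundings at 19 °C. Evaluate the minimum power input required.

T_H = 19 °C → 19 + 273.15 = 292.15 K.
T_C = -13 °C → -13 + 273.15 = 260.15 K.
COP_R = T_C/(T_H − T_C) = 260.15/32.00 = 8.1297.
W = Q_C/COP_R = 589/8.1297 = 72.45 kW.

Ẇ_in ≈ 72.45 kW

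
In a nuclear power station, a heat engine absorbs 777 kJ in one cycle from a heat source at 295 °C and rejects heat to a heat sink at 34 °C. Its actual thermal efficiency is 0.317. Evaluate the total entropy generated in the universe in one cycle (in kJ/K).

T_H = 295 °C → 295 + 273.15 = 568.15 K.
T_C = 34 °C → 34 + 273.15 = 307.15 K.
W = η·Q_H = 0.317 × 777 = 246.3 kJ, so Q_C = Q_H − W = 530.7 kJ.
Reservoir entropy changes: ΔS_H = −Q_H/T_H = −777/568.15 = -1.368 kJ/K and ΔS_C = +Q_C/T_C = 530.7/307.15 = 1.728 kJ/K.
ΔS_univ = −Q_H/T_H + Q_C/T_C = 0.3602 kJ/K (> 0, since η = 0.317 < η_Carnot = 0.459).

ΔS_univ ≈ 0.3602 kJ/K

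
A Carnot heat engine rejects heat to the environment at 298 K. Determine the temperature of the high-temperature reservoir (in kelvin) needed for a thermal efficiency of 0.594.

From η = 1 − T_C/T_H, solving for T_H gives T_H = T_C/(1 − η) = 298.00/(1 − 0.594) = 734 K.

T_H ≈ 734 K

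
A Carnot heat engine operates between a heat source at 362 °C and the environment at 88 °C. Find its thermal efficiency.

T_H = 362 °C → 362 + 273.15 = 635.15 K.
T_C = 88 °C → 88 + 273.15 = 361.15 K.
The Carnot efficiency is η = 1 − T_C/T_H = 1 − 361.15/635.15 = 0.431.

η ≈ 0.431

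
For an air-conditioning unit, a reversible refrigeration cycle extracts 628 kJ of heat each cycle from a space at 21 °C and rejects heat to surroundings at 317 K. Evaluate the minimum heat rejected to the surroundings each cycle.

Q_H ≈ 677 kJ

T_C = 21 °C → 21 + 273.15 = 294.15 K.
For a reversible cycle Q_H/Q_C = T_H/T_C, so Q_H = Q_C·T_H/T_C = 628 × 317.00/294.15 = 677 kJ.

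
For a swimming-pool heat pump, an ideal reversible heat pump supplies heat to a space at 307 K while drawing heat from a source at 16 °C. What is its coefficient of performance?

T_C = 16 °C → 16 + 273.15 = 289.15 K.
COP_HP = T_H/(T_H − T_C) = 307.00/(307.00 − 289.15) = 17.2.

COP_HP ≈ 17.2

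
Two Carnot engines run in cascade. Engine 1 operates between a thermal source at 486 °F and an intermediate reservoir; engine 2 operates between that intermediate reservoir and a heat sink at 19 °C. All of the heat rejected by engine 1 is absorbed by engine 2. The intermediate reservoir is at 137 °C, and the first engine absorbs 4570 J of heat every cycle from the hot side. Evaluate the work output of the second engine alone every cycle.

W₂ ≈ 1026 J

T_H = 486 °F → (486 − 32) × 5/9 = 252.22 °C = 525.37 K.
T_C = 19 °C → 19 + 273.15 = 292.15 K.
T_m = 137 °C → 137 + 273.15 = 410.15 K.
Heat entering the second stage: Q_m = Q_H·(T_m/T_H) = 4570 × 410.15/525.37 = 3568 J.
Second-stage efficiency η₂ = 1 − T_C/T_m = 1 − 292.15/410.15 = 0.2877, so W₂ = η₂·Q_m = 1026 J.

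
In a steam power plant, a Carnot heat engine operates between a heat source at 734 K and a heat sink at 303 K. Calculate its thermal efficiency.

η ≈ 0.587

Since the cycle is reversible, η = 1 − T_C/T_H = 1 − 303.00/734.00 = 0.587.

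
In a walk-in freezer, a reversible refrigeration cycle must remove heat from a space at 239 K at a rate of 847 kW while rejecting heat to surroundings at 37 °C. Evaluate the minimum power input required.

Ẇ_in ≈ 252 kW

T_H = 37 °C → 37 + 273.15 = 310.15 K.
For a reversible refrigerator, COP_R = T_C/(T_H − T_C) = 239.00/71.15 = 3.3591.
W = Q_C/COP_R = 847/3.3591 = 252 kW.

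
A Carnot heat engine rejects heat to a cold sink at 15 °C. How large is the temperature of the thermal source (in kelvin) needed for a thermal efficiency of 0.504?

T_C = 15 °C → 15 + 273.15 = 288.15 K.
From η = 1 − T_C/T_H, solving for T_H gives T_H = T_C/(1 − η) = 288.15/(1 − 0.504) = 581 K.

T_H ≈ 581 K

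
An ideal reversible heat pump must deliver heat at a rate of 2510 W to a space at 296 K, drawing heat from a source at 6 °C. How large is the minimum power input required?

T_C = 6 °C → 6 + 273.15 = 279.15 K.
The Carnot heat-pump COP is COP_HP = T_H/(T_H − T_C) = 296.00/16.85 = 17.5668.
W = Q_H/COP_HP = 2510/17.5668 = 143 W.

Ẇ_in ≈ 143 W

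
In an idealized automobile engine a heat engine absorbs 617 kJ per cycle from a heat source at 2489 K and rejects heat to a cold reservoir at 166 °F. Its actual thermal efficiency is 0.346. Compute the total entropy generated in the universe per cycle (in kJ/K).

ΔS_univ ≈ 0.913 kJ/K

T_C = 166 °F → (166 − 32) × 5/9 = 74.44 °C = 347.59 K.
W = η·Q_H = 0.346 × 617 = 213.5 kJ, so Q_C = Q_H − W = 403.5 kJ.
Entropy balance on the reservoirs: −Q_H/T_H = -0.2479 kJ/K, +Q_C/T_C = 1.161 kJ/K.
ΔS_univ = −Q_H/T_H + Q_C/T_C = 0.913 kJ/K (> 0, since η = 0.346 < η_Carnot = 0.860).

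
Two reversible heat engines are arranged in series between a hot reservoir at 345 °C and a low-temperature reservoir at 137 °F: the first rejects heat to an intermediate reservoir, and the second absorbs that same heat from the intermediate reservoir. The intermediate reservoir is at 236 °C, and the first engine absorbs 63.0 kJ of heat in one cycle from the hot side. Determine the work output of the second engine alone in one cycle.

W₂ ≈ 18.11 kJ

T_H = 345 °C → 345 + 273.15 = 618.15 K.
T_C = 137 °F → (137 − 32) × 5/9 = 58.33 °C = 331.48 K.
T_m = 236 °C → 236 + 273.15 = 509.15 K.
Heat entering the second stage: Q_m = Q_H·(T_m/T_H) = 63.0 × 509.15/618.15 = 51.89 kJ.
Second-stage efficiency η₂ = 1 − T_C/T_m = 1 − 331.48/509.15 = 0.3489, so W₂ = η₂·Q_m = 18.11 kJ.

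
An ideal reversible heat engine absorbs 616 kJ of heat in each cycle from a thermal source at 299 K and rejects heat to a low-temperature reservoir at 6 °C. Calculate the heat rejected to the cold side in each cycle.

T_C = 6 °C → 6 + 273.15 = 279.15 K.
η_rev = 1 − T_C/T_H = 1 − 279.15/299.00 = 0.0664.
For a reversible cycle Q_C/Q_H = T_C/T_H, so Q_C = 616 × 279.15/299.00 = 575.1 kJ.

Q_C ≈ 575.1 kJ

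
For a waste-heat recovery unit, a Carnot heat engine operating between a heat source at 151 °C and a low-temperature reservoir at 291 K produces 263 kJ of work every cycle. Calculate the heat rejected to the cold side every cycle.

T_H = 151 °C → 151 + 273.15 = 424.15 K.
The Carnot efficiency is η = 1 − T_C/T_H = 1 − 291.00/424.15 = 0.3139.
Since Q_C/Q_H = T_C/T_H and Q_H = W/η, Q_C = W·T_C/(T_H − T_C) = 263 × 291.00/133.15 = 574.8 kJ.

Q_C ≈ 574.8 kJ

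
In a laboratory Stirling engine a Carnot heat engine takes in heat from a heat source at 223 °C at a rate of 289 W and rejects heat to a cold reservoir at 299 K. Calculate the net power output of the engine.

Ẇ ≈ 115 W

T_H = 223 °C → 223 + 273.15 = 496.15 K.
Since the cycle is reversible, η = 1 − T_C/T_H = 1 − 299.00/496.15 = 0.3974.
W = η·Q_H = 0.3974 × 289 = 115 W.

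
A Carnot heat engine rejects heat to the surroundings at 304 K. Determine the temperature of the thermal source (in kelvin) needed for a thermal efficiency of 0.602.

From η = 1 − T_C/T_H, solving for T_H gives T_H = T_C/(1 − η) = 304.00/(1 − 0.602) = 763.8 K.

T_H ≈ 763.8 K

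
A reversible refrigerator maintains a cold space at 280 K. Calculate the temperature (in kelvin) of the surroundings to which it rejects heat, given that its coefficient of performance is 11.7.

T_H ≈ 304 K

COP_R = T_C/(T_H − T_C) ⇒ T_H = T_C·(1 + 1/COP_R) = 280.00 × (1 + 1/11.7) = 304 K.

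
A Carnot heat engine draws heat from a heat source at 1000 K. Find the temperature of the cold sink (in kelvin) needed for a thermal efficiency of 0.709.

From η = 1 − T_C/T_H, T_C = T_H·(1 − η) = 1000.00 × (1 − 0.709) = 291 K.

T_C ≈ 291 K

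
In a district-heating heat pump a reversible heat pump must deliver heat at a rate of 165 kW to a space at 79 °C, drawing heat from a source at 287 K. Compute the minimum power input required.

Ẇ_in ≈ 30.5 kW

T_H = 79 °C → 79 + 273.15 = 352.15 K.
The Carnot heat-pump COP is COP_HP = T_H/(T_H − T_C) = 352.15/65.15 = 5.4052.
W = Q_H/COP_HP = 165/5.4052 = 30.5 kW.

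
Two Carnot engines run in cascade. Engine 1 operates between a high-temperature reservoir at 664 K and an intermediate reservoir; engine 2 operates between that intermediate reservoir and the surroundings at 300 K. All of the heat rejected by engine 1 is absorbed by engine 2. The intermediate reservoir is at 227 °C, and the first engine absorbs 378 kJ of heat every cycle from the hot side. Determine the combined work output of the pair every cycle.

Two reversible stages in series are equivalent to a single Carnot engine between T_H and T_C, so η_total = 1 − T_C/T_H = 1 − 300.00/664.00 = 0.5482.
W_total = η_total · Q_H = 0.5482 × 378 = 207 kJ.

W_total ≈ 207 kJ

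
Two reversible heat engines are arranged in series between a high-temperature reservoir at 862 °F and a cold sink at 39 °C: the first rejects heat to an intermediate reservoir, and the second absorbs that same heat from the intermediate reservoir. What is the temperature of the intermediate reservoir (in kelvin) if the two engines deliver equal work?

T_m ≈ 523 K

T_H = 862 °F → (862 − 32) × 5/9 = 461.11 °C = 734.26 K.
T_C = 39 °C → 39 + 273.15 = 312.15 K.
For reversible stages Q_m = Q_H·(T_m/T_H). Setting W₁ = Q_H(1 − T_m/T_H) equal to W₂ = Q_m(1 − T_C/T_m) = Q_H·(T_m − T_C)/T_H gives T_H − T_m = T_m − T_C, so T_m = (T_H + T_C)/2 = (734.26 + 312.15)/2 = 523 K.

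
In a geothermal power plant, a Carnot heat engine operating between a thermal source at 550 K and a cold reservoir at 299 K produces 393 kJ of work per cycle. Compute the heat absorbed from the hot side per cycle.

Q_H ≈ 861.2 kJ

Since the cycle is reversible, η = 1 − T_C/T_H = 1 − 299.00/550.00 = 0.4564.
Q_H = W/η = 393/0.4564 = 861.2 kJ.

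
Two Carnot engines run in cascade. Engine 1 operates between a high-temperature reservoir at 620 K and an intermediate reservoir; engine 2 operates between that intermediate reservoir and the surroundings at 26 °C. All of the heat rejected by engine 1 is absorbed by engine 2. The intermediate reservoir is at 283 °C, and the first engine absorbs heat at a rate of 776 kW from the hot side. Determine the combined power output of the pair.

Ẇ_total ≈ 402 kW

T_C = 26 °C → 26 + 273.15 = 299.15 K.
Two reversible stages in series are equivalent to a single Carnot engine between T_H and T_C, so η_total = 1 − T_C/T_H = 1 − 299.15/620.00 = 0.5175.
W_total = η_total · Q_H = 0.5175 × 776 = 402 kW.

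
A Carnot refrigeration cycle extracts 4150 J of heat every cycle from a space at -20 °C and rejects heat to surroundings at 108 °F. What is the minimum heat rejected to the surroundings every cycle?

T_H = 108 °F → (108 − 32) × 5/9 = 42.22 °C = 315.37 K.
T_C = -20 °C → -20 + 273.15 = 253.15 K.
For a reversible cycle Q_H/Q_C = T_H/T_C, so Q_H = Q_C·T_H/T_C = 4150 × 315.37/253.15 = 5170 J.

Q_H ≈ 5170 J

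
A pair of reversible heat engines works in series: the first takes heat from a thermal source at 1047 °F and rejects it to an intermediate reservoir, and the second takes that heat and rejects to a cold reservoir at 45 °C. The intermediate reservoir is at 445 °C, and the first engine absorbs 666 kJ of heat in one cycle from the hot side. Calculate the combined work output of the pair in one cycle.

T_H = 1047 °F → (1047 − 32) × 5/9 = 563.89 °C = 837.04 K.
T_C = 45 °C → 45 + 273.15 = 318.15 K.
Two reversible stages in series are equivalent to a single Carnot engine between T_H and T_C, so η_total = 1 − T_C/T_H = 1 − 318.15/837.04 = 0.6199.
W_total = η_total · Q_H = 0.6199 × 666 = 413 kJ.

W_total ≈ 413 kJ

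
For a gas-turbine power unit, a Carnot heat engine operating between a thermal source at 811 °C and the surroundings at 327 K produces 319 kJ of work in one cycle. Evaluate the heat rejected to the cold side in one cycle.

T_H = 811 °C → 811 + 273.15 = 1084.15 K.
For a reversible engine, η = 1 − T_C/T_H = 1 − 327.00/1084.15 = 0.6984.
Since Q_C/Q_H = T_C/T_H and Q_H = W/η, Q_C = W·T_C/(T_H − T_C) = 319 × 327.00/757.15 = 137.8 kJ.

Q_C ≈ 137.8 kJ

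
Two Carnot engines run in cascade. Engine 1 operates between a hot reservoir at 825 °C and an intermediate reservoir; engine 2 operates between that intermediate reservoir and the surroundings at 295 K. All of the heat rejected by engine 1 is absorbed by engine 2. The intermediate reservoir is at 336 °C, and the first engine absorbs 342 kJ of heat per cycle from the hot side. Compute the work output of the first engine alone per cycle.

W₁ ≈ 152 kJ

T_H = 825 °C → 825 + 273.15 = 1098.15 K.
T_m = 336 °C → 336 + 273.15 = 609.15 K.
First-stage efficiency η₁ = 1 − T_m/T_H = 1 − 609.15/1098.15 = 0.4453.
W₁ = η₁·Q_H = 0.4453 × 342 = 152 kJ.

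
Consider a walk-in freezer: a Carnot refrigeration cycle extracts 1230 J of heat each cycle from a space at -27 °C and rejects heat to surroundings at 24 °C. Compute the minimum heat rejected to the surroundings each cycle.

T_H = 24 °C → 24 + 273.15 = 297.15 K.
T_C = -27 °C → -27 + 273.15 = 246.15 K.
For a reversible cycle Q_H/Q_C = T_H/T_C, so Q_H = Q_C·T_H/T_C = 1230 × 297.15/246.15 = 1480 J.

Q_H ≈ 1480 J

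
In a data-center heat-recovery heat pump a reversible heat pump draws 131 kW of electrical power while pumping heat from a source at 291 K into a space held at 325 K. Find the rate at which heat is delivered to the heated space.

For a reversible heat pump, COP_HP = T_H/(T_H − T_C) = 325.00/34.00 = 9.5588.
Q_H = COP_HP · W = 9.5588 × 131 = 1250 kW.

Q̇_H ≈ 1250 kW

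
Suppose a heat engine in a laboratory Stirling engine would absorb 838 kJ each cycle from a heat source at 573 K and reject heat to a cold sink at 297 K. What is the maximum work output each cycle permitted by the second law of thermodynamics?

No engine can exceed the Carnot limit: η_max = 1 − T_C/T_H = 1 − 297.00/573.00 = 0.4817.
W_max = η_max · Q_H = 0.4817 × 838 = 404 kJ.

W_max ≈ 404 kJ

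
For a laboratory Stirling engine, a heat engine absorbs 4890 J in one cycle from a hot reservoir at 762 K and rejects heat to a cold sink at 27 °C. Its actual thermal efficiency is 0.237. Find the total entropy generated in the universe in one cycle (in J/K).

T_C = 27 °C → 27 + 273.15 = 300.15 K.
W = η·Q_H = 0.237 × 4890 = 1159 J, so Q_C = Q_H − W = 3731 J.
Entropy balance on the reservoirs: −Q_H/T_H = -6.417 J/K, +Q_C/T_C = 12.43 J/K.
ΔS_univ = −Q_H/T_H + Q_C/T_C = 6.01 J/K (> 0, since η = 0.237 < η_Carnot = 0.606).

ΔS_univ ≈ 6.01 J/K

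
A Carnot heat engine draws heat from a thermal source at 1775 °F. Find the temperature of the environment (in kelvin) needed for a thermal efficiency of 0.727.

T_C ≈ 338.9 K

T_H = 1775 °F → (1775 − 32) × 5/9 = 968.33 °C = 1241.48 K.
From η = 1 − T_C/T_H, T_C = T_H·(1 − η) = 1241.48 × (1 − 0.727) = 338.9 K.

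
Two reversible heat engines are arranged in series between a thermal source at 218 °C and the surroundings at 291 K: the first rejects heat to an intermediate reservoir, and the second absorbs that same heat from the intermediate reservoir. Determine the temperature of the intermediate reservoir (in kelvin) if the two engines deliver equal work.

T_H = 218 °C → 218 + 273.15 = 491.15 K.
For reversible stages Q_m = Q_H·(T_m/T_H). Setting W₁ = Q_H(1 − T_m/T_H) equal to W₂ = Q_m(1 − T_C/T_m) = Q_H·(T_m − T_C)/T_H gives T_H − T_m = T_m − T_C, so T_m = (T_H + T_C)/2 = (491.15 + 291.00)/2 = 391 K.

T_m ≈ 391 K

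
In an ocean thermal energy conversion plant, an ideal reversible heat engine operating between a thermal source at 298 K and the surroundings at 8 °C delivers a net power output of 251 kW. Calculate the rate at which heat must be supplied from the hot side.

T_C = 8 °C → 8 + 273.15 = 281.15 K.
The Carnot efficiency is η = 1 − T_C/T_H = 1 − 281.15/298.00 = 0.0565.
Q_H = W/η = 251/0.0565 = 4440 kW.

Q̇_H ≈ 4440 kW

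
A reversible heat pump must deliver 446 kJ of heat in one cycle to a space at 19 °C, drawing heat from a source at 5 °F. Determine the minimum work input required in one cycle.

W_in ≈ 51.9 kJ

T_H = 19 °C → 19 + 273.15 = 292.15 K.
T_C = 5 °F → (5 − 32) × 5/9 = -15.00 °C = 258.15 K.
For a reversible heat pump, COP_HP = T_H/(T_H − T_C) = 292.15/34.00 = 8.5926.
W = Q_H/COP_HP = 446/8.5926 = 51.9 kJ.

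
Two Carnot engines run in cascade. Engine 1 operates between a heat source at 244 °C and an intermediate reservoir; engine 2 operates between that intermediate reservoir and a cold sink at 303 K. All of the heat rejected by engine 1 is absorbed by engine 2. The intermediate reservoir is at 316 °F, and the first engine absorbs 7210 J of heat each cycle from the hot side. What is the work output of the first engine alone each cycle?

T_H = 244 °C → 244 + 273.15 = 517.15 K.
T_m = 316 °F → (316 − 32) × 5/9 = 157.78 °C = 430.93 K.
First-stage efficiency η₁ = 1 − T_m/T_H = 1 − 430.93/517.15 = 0.1667.
W₁ = η₁·Q_H = 0.1667 × 7210 = 1200 J.

W₁ ≈ 1200 J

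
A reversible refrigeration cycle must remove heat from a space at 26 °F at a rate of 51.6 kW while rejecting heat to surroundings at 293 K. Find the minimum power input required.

Ẇ_in ≈ 4.43 kW

T_C = 26 °F → (26 − 32) × 5/9 = -3.33 °C = 269.82 K.
For a reversible refrigerator, COP_R = T_C/(T_H − T_C) = 269.82/23.18 = 11.6384.
W = Q_C/COP_R = 51.6/11.6384 = 4.43 kW.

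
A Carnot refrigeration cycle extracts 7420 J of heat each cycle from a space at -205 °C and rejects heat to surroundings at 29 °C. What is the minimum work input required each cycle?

T_H = 29 °C → 29 + 273.15 = 302.15 K.
T_C = -205 °C → -205 + 273.15 = 68.15 K.
The reversible coefficient of performance is COP_R = T_C/(T_H − T_C) = 68.15/234.00 = 0.2912.
W = Q_C/COP_R = 7420/0.2912 = 25500 J.

W_in ≈ 25500 J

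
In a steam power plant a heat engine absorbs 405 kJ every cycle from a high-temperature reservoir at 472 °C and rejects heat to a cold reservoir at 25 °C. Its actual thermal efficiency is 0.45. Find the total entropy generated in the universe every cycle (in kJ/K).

T_H = 472 °C → 472 + 273.15 = 745.15 K.
T_C = 25 °C → 25 + 273.15 = 298.15 K.
W = η·Q_H = 0.45 × 405 = 182.2 kJ, so Q_C = Q_H − W = 222.8 kJ.
Reservoir entropy changes: ΔS_H = −Q_H/T_H = −405/745.15 = -0.5435 kJ/K and ΔS_C = +Q_C/T_C = 222.8/298.15 = 0.7471 kJ/K.
ΔS_univ = −Q_H/T_H + Q_C/T_C = 0.204 kJ/K (> 0, since η = 0.45 < η_Carnot = 0.600).

ΔS_univ ≈ 0.204 kJ/K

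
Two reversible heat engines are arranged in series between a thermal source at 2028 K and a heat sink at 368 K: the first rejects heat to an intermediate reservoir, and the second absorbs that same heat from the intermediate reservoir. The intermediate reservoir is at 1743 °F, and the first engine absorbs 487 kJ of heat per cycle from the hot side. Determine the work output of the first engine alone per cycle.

T_m = 1743 °F → (1743 − 32) × 5/9 = 950.56 °C = 1223.71 K.
First-stage efficiency η₁ = 1 − T_m/T_H = 1 − 1223.71/2028.00 = 0.3966.
W₁ = η₁·Q_H = 0.3966 × 487 = 193 kJ.

W₁ ≈ 193 kJ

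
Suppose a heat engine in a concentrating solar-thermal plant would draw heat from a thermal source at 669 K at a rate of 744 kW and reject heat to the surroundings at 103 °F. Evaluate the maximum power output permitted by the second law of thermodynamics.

Ẇ_max ≈ 396 kW

T_C = 103 °F → (103 − 32) × 5/9 = 39.44 °C = 312.59 K.
By the Carnot theorem, η_max = 1 − T_C/T_H = 1 − 312.59/669.00 = 0.5327.
W_max = η_max · Q_H = 0.5327 × 744 = 396 kW.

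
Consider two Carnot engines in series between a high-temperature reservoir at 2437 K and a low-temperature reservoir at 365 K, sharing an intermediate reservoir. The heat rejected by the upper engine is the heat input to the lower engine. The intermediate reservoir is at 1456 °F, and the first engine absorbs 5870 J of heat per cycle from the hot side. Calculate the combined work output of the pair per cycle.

W_total ≈ 4990 J

Two reversible stages in series are equivalent to a single Carnot engine between T_H and T_C, so η_total = 1 − T_C/T_H = 1 − 365.00/2437.00 = 0.8502.
W_total = η_total · Q_H = 0.8502 × 5870 = 4990 J.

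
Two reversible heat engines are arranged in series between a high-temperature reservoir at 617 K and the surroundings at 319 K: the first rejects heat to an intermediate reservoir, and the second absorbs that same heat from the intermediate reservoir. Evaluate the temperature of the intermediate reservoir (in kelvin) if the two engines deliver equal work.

For reversible stages Q_m = Q_H·(T_m/T_H). Setting W₁ = Q_H(1 − T_m/T_H) equal to W₂ = Q_m(1 − T_C/T_m) = Q_H·(T_m − T_C)/T_H gives T_H − T_m = T_m − T_C, so T_m = (T_H + T_C)/2 = (617.00 + 319.00)/2 = 468 K.

T_m ≈ 468 K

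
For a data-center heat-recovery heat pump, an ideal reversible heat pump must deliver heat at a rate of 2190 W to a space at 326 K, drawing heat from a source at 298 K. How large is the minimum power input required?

COP_HP = T_H/(T_H − T_C) = 326.00/28.00 = 11.6429.
W = Q_H/COP_HP = 2190/11.6429 = 188 W.

Ẇ_in ≈ 188 W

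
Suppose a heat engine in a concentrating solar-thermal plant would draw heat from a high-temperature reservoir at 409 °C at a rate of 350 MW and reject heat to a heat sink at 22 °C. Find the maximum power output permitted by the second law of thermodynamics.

T_H = 409 °C → 409 + 273.15 = 682.15 K.
T_C = 22 °C → 22 + 273.15 = 295.15 K.
By the Carnot theorem, η_max = 1 − T_C/T_H = 1 − 295.15/682.15 = 0.5673.
W_max = η_max · Q_H = 0.5673 × 350 = 198.6 MW.

Ẇ_max ≈ 198.6 MW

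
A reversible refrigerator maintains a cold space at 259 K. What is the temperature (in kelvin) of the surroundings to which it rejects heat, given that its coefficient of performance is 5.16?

T_H ≈ 309.2 K

COP_R = T_C/(T_H − T_C) ⇒ T_H = T_C·(1 + 1/COP_R) = 259.00 × (1 + 1/5.16) = 309.2 K.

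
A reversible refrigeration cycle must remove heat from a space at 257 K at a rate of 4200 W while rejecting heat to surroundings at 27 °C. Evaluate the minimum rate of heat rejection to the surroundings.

T_H = 27 °C → 27 + 273.15 = 300.15 K.
For a reversible cycle Q_H/Q_C = T_H/T_C, so Q_H = Q_C·T_H/T_C = 4200 × 300.15/257.00 = 4910 W.

Q̇_H ≈ 4910 W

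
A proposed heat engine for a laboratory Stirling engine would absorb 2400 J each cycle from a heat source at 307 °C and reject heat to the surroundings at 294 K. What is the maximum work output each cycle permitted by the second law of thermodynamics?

T_H = 307 °C → 307 + 273.15 = 580.15 K.
The upper bound on efficiency is η_max = 1 − T_C/T_H = 1 − 294.00/580.15 = 0.4932.
W_max = η_max · Q_H = 0.4932 × 2400 = 1180 J.

W_max ≈ 1180 J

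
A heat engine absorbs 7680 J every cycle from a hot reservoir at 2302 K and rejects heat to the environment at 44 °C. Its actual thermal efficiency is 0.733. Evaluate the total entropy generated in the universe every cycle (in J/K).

T_C = 44 °C → 44 + 273.15 = 317.15 K.
W = η·Q_H = 0.733 × 7680 = 5629 J, so Q_C = Q_H − W = 2051 J.
Reservoir entropy changes: ΔS_H = −Q_H/T_H = −7680/2302.00 = -3.336 J/K and ΔS_C = +Q_C/T_C = 2051/317.15 = 6.466 J/K.
ΔS_univ = −Q_H/T_H + Q_C/T_C = 3.13 J/K (> 0, since η = 0.733 < η_Carnot = 0.862).

ΔS_univ ≈ 3.13 J/K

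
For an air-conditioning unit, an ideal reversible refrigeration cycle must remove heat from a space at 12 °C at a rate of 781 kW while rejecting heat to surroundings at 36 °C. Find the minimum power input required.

Ẇ_in ≈ 65.7 kW

T_H = 36 °C → 36 + 273.15 = 309.15 K.
T_C = 12 °C → 12 + 273.15 = 285.15 K.
The reversible coefficient of performance is COP_R = T_C/(T_H − T_C) = 285.15/24.00 = 11.8812.
W = Q_C/COP_R = 781/11.8812 = 65.7 kW.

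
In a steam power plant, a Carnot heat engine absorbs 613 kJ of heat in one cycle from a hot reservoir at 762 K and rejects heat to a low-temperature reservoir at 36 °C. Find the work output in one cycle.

T_C = 36 °C → 36 + 273.15 = 309.15 K.
η_rev = 1 − T_C/T_H = 1 − 309.15/762.00 = 0.5943.
W = η·Q_H = 0.5943 × 613 = 364.3 kJ.

W ≈ 364.3 kJ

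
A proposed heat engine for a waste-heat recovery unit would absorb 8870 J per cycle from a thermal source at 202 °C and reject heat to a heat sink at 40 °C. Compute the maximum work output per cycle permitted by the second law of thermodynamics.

T_H = 202 °C → 202 + 273.15 = 475.15 K.
T_C = 40 °C → 40 + 273.15 = 313.15 K.
No engine can exceed the Carnot limit: η_max = 1 − T_C/T_H = 1 − 313.15/475.15 = 0.3409.
W_max = η_max · Q_H = 0.3409 × 8870 = 3024 J.

W_max ≈ 3024 J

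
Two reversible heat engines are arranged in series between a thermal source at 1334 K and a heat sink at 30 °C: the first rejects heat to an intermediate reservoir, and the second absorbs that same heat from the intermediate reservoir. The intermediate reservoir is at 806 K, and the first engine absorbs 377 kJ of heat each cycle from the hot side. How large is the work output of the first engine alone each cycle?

W₁ ≈ 149 kJ

T_C = 30 °C → 30 + 273.15 = 303.15 K.
First-stage efficiency η₁ = 1 − T_m/T_H = 1 − 806.00/1334.00 = 0.3958.
W₁ = η₁·Q_H = 0.3958 × 377 = 149 kJ.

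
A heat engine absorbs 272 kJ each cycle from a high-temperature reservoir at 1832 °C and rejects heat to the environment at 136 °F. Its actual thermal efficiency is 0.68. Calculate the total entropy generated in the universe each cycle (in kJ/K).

ΔS_univ ≈ 0.134 kJ/K

T_H = 1832 °C → 1832 + 273.15 = 2105.15 K.
T_C = 136 °F → (136 − 32) × 5/9 = 57.78 °C = 330.93 K.
W = η·Q_H = 0.68 × 272 = 185.0 kJ, so Q_C = Q_H − W = 87.04 kJ.
Reservoir entropy changes: ΔS_H = −Q_H/T_H = −272/2105.15 = -0.1292 kJ/K and ΔS_C = +Q_C/T_C = 87.04/330.93 = 0.2630 kJ/K.
ΔS_univ = −Q_H/T_H + Q_C/T_C = 0.134 kJ/K (> 0, since η = 0.68 < η_Carnot = 0.843).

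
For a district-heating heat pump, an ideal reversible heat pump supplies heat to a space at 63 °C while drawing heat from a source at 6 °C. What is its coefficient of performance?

COP_HP ≈ 5.90

T_H = 63 °C → 63 + 273.15 = 336.15 K.
T_C = 6 °C → 6 + 273.15 = 279.15 K.
Reversible heating COP: COP_HP = T_H/(T_H − T_C) = 336.15/(336.15 − 279.15) = 5.90.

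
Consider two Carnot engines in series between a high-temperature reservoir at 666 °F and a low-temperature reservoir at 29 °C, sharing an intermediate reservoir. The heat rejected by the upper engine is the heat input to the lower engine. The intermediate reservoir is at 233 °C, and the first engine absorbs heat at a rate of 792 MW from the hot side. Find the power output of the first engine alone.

Ẇ₁ ≈ 151 MW

T_H = 666 °F → (666 − 32) × 5/9 = 352.22 °C = 625.37 K.
T_C = 29 °C → 29 + 273.15 = 302.15 K.
T_m = 233 °C → 233 + 273.15 = 506.15 K.
First-stage efficiency η₁ = 1 − T_m/T_H = 1 − 506.15/625.37 = 0.1906.
W₁ = η₁·Q_H = 0.1906 × 792 = 151 MW.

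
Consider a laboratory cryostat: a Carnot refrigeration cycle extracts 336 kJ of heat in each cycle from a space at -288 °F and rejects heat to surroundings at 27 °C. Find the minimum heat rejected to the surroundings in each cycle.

Q_H ≈ 1057 kJ

T_H = 27 °C → 27 + 273.15 = 300.15 K.
T_C = -288 °F → (-288 − 32) × 5/9 = -177.78 °C = 95.37 K.
For a reversible cycle Q_H/Q_C = T_H/T_C, so Q_H = Q_C·T_H/T_C = 336 × 300.15/95.37 = 1057 kJ.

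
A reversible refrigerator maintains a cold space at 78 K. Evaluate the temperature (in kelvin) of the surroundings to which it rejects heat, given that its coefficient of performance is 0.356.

COP_R = T_C/(T_H − T_C) ⇒ T_H = T_C·(1 + 1/COP_R) = 78.00 × (1 + 1/0.356) = 297 K.

T_H ≈ 297 K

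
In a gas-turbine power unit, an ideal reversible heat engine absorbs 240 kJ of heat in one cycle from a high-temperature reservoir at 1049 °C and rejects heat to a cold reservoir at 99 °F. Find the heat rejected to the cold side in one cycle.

Q_C ≈ 56.3 kJ

T_H = 1049 °C → 1049 + 273.15 = 1322.15 K.
T_C = 99 °F → (99 − 32) × 5/9 = 37.22 °C = 310.37 K.
The Carnot efficiency is η = 1 − T_C/T_H = 1 − 310.37/1322.15 = 0.7653.
For a reversible cycle Q_C/Q_H = T_C/T_H, so Q_C = 240 × 310.37/1322.15 = 56.3 kJ.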